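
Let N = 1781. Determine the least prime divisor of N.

13

1781 is odd.
Digit sum 17, not divisible by 3.
Ends in 1: not divisible by 5.
7: 1781 = 7·254 + 3
11: 1781 = 11·161 + 10
13: 1781 = 13·137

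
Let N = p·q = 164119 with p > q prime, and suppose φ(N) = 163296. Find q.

φ(n) = (p−1)(q−1) = n − (p+q) + 1, so p + q = 164119 − 163296 + 1 = 824.
p and q are the roots of t² − 824t + 164119 = 0.
Discriminant: 824² − 4·164119 = 678976 − 656476 = 22500; √22500 = 150.
q = (824 − 150)/2 = 337, p = (824 + 150)/2 = 487.
Check: 337 · 487 = 164119.

337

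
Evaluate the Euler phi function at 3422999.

3352536

Factor: 3422999 = 103 · 167 · 199.
φ(3422999) = (103−1) · (167−1) · (199−1) = 102 · 166 · 198 = 3352536.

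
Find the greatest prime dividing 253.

23

253 = 11 · 23
23 is prime.
So 253 = 11 · 23; the largest prime factor is 23.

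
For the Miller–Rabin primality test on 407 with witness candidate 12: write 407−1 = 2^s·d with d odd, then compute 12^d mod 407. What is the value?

155

407 − 1 = 406 = 2^1 · 203, so d = 203.
12^1 ≡ 12 (mod 407)
12^2 ≡ 12^2 = 144 ≡ 144 (mod 407)
12^4 ≡ 144^2 = 20736 ≡ 386 (mod 407)
12^8 ≡ 386^2 = 148996 ≡ 34 (mod 407)
12^16 ≡ 34^2 = 1156 ≡ 342 (mod 407)
12^32 ≡ 342^2 = 116964 ≡ 155 (mod 407)
12^64 ≡ 155^2 = 24025 ≡ 12 (mod 407)
12^128 ≡ 12^2 = 144 ≡ 144 (mod 407)
203 = 128 + 64 + 8 + 2 + 1 in binary powers of 2.
So 12^203 ≡ 144 · 12 · 34 · 144 · 12 ≡ 155 (mod 407).
Squaring chain: 155; never reaches −1, so base 12 is a Miller–Rabin witness that 407 is composite.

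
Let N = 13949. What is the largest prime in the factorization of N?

13949 = 13 · 1073
1073 = 29 · 37
37 is prime.
So 13949 = 13 · 29 · 37; the largest prime factor is 37.

37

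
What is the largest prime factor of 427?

427 = 7 · 61
61 is prime.
So 427 = 7 · 61; the largest prime factor is 61.

61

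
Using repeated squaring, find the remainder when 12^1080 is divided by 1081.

12^1 ≡ 12 (mod 1081)
12^2 ≡ 12^2 = 144 ≡ 144 (mod 1081)
12^4 ≡ 144^2 = 20736 ≡ 197 (mod 1081)
12^8 ≡ 197^2 = 38809 ≡ 974 (mod 1081)
12^16 ≡ 974^2 = 948676 ≡ 639 (mod 1081)
12^32 ≡ 639^2 = 408321 ≡ 784 (mod 1081)
12^64 ≡ 784^2 = 614656 ≡ 648 (mod 1081)
12^128 ≡ 648^2 = 419904 ≡ 476 (mod 1081)
12^256 ≡ 476^2 = 226576 ≡ 647 (mod 1081)
12^512 ≡ 647^2 = 418609 ≡ 262 (mod 1081)
12^1024 ≡ 262^2 = 68644 ≡ 541 (mod 1081)
1080 = 1024 + 32 + 16 + 8 in binary powers of 2.
So 12^1080 ≡ 541 · 784 · 639 · 974 ≡ 98 (mod 1081).
Since 98 ≠ 1, base 12 is a Fermat witness: 1081 is composite.

98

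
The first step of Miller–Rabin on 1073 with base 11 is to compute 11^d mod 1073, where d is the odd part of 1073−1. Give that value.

1073 − 1 = 1072 = 2^4 · 67, so d = 67.
11^1 ≡ 11 (mod 1073)
11^2 ≡ 11^2 = 121 ≡ 121 (mod 1073)
11^4 ≡ 121^2 = 14641 ≡ 692 (mod 1073)
11^8 ≡ 692^2 = 478864 ≡ 306 (mod 1073)
11^16 ≡ 306^2 = 93636 ≡ 285 (mod 1073)
11^32 ≡ 285^2 = 81225 ≡ 750 (mod 1073)
11^64 ≡ 750^2 = 562500 ≡ 248 (mod 1073)
67 = 64 + 2 + 1 in binary powers of 2.
So 11^67 ≡ 248 · 121 · 11 ≡ 677 (mod 1073).
Squaring chain: 677 → 158 → 285 → 750; never reaches −1, so base 11 is a Miller–Rabin witness that 1073 is composite.

677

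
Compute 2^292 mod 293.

2^1 ≡ 2 (mod 293)
2^2 ≡ 2^2 = 4 ≡ 4 (mod 293)
2^4 ≡ 4^2 = 16 ≡ 16 (mod 293)
2^8 ≡ 16^2 = 256 ≡ 256 (mod 293)
2^16 ≡ 256^2 = 65536 ≡ 197 (mod 293)
2^32 ≡ 197^2 = 38809 ≡ 133 (mod 293)
2^64 ≡ 133^2 = 17689 ≡ 109 (mod 293)
2^128 ≡ 109^2 = 11881 ≡ 161 (mod 293)
2^256 ≡ 161^2 = 25921 ≡ 137 (mod 293)
292 = 256 + 32 + 4 in binary powers of 2.
So 2^292 ≡ 137 · 133 · 16 ≡ 1 (mod 293).
Since the result is 1, base 2 gives no evidence that 293 is composite.

1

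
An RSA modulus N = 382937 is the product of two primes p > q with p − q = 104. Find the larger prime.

673

Since p = q + 104, we have 382937 = q(q + 104), so q² + 104q − 382937 = 0.
Discriminant: 104² + 4·382937 = 10816 + 1531748 = 1542564; √1542564 = 1242.
q = (−104 + 1242)/2 = 569, and p = q + 104 = 673.
Check: 569 · 673 = 382937.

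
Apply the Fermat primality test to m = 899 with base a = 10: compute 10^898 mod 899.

71

10^1 ≡ 10 (mod 899)
10^2 ≡ 10^2 = 100 ≡ 100 (mod 899)
10^4 ≡ 100^2 = 10000 ≡ 111 (mod 899)
10^8 ≡ 111^2 = 12321 ≡ 634 (mod 899)
10^16 ≡ 634^2 = 401956 ≡ 103 (mod 899)
10^32 ≡ 103^2 = 10609 ≡ 720 (mod 899)
10^64 ≡ 720^2 = 518400 ≡ 576 (mod 899)
10^128 ≡ 576^2 = 331776 ≡ 45 (mod 899)
10^256 ≡ 45^2 = 2025 ≡ 227 (mod 899)
10^512 ≡ 227^2 = 51529 ≡ 286 (mod 899)
898 = 512 + 256 + 128 + 2 in binary powers of 2.
So 10^898 ≡ 286 · 227 · 45 · 100 ≡ 71 (mod 899).
Since 71 ≠ 1, base 10 is a Fermat witness: 899 is composite.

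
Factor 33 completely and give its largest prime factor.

11

33 = 3 · 11
11 is prime.
So 33 = 3 · 11; the largest prime factor is 11.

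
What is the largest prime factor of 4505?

4505 = 5 · 901
901 = 17 · 53
53 is prime.
So 4505 = 5 · 17 · 53; the largest prime factor is 53.

53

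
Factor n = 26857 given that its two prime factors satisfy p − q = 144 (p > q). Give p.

Since p = q + 144, we have 26857 = q(q + 144), so q² + 144q − 26857 = 0.
Discriminant: 144² + 4·26857 = 20736 + 107428 = 128164; √128164 = 358.
q = (−144 + 358)/2 = 107, and p = q + 144 = 251.
Check: 107 · 251 = 26857.

251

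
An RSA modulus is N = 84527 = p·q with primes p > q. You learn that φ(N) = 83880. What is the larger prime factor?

467

φ(n) = (p−1)(q−1) = n − (p+q) + 1, so p + q = 84527 − 83880 + 1 = 648.
p and q are the roots of t² − 648t + 84527 = 0.
Discriminant: 648² − 4·84527 = 419904 − 338108 = 81796; √81796 = 286.
q = (648 − 286)/2 = 181, p = (648 + 286)/2 = 467.
Check: 181 · 467 = 84527.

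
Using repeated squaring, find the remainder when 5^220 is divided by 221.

5^1 ≡ 5 (mod 221)
5^2 ≡ 5^2 = 25 ≡ 25 (mod 221)
5^4 ≡ 25^2 = 625 ≡ 183 (mod 221)
5^8 ≡ 183^2 = 33489 ≡ 118 (mod 221)
5^16 ≡ 118^2 = 13924 ≡ 1 (mod 221)
5^32 ≡ 1^2 = 1 ≡ 1 (mod 221)
5^64 ≡ 1^2 = 1 ≡ 1 (mod 221)
5^128 ≡ 1^2 = 1 ≡ 1 (mod 221)
220 = 128 + 64 + 16 + 8 + 4 in binary powers of 2.
So 5^220 ≡ 1 · 1 · 1 · 118 · 183 ≡ 157 (mod 221).
Since 157 ≠ 1, base 5 is a Fermat witness: 221 is composite.

157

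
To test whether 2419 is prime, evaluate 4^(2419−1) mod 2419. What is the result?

879

4^1 ≡ 4 (mod 2419)
4^2 ≡ 4^2 = 16 ≡ 16 (mod 2419)
4^4 ≡ 16^2 = 256 ≡ 256 (mod 2419)
4^8 ≡ 256^2 = 65536 ≡ 223 (mod 2419)
4^16 ≡ 223^2 = 49729 ≡ 1349 (mod 2419)
4^32 ≡ 1349^2 = 1819801 ≡ 713 (mod 2419)
4^64 ≡ 713^2 = 508369 ≡ 379 (mod 2419)
4^128 ≡ 379^2 = 143641 ≡ 920 (mod 2419)
4^256 ≡ 920^2 = 846400 ≡ 2169 (mod 2419)
4^512 ≡ 2169^2 = 4704561 ≡ 2025 (mod 2419)
4^1024 ≡ 2025^2 = 4100625 ≡ 420 (mod 2419)
4^2048 ≡ 420^2 = 176400 ≡ 2232 (mod 2419)
2418 = 2048 + 256 + 64 + 32 + 16 + 2 in binary powers of 2.
So 4^2418 ≡ 2232 · 2169 · 379 · 713 · 1349 · 16 ≡ 879 (mod 2419).
Since 879 ≠ 1, base 4 is a Fermat witness: 2419 is composite.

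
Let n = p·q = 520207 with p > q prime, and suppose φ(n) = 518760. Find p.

φ(n) = (p−1)(q−1) = n − (p+q) + 1, so p + q = 520207 − 518760 + 1 = 1448.
p and q are the roots of t² − 1448t + 520207 = 0.
Discriminant: 1448² − 4·520207 = 2096704 − 2080828 = 15876; √15876 = 126.
q = (1448 − 126)/2 = 661, p = (1448 + 126)/2 = 787.
Check: 661 · 787 = 520207.

787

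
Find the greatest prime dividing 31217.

31217 = 19 · 1643
1643 = 31 · 53
53 is prime.
So 31217 = 19 · 31 · 53; the largest prime factor is 53.

53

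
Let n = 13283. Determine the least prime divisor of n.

37

13283 is odd.
Digit sum 17, not divisible by 3.
Ends in 3: not divisible by 5.
7: 13283 = 7·1897 + 4
11: 13283 = 11·1207 + 6
13: 13283 = 13·1021 + 10
17: 13283 = 17·781 + 6
19: 13283 = 19·699 + 2
23: 13283 = 23·577 + 12
29: 13283 = 29·458 + 1
31: 13283 = 31·428 + 15
37: 13283 = 37·359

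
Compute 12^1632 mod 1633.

841

12^1 ≡ 12 (mod 1633)
12^2 ≡ 12^2 = 144 ≡ 144 (mod 1633)
12^4 ≡ 144^2 = 20736 ≡ 1140 (mod 1633)
12^8 ≡ 1140^2 = 1299600 ≡ 1365 (mod 1633)
12^16 ≡ 1365^2 = 1863225 ≡ 1605 (mod 1633)
12^32 ≡ 1605^2 = 2576025 ≡ 784 (mod 1633)
12^64 ≡ 784^2 = 614656 ≡ 648 (mod 1633)
12^128 ≡ 648^2 = 419904 ≡ 223 (mod 1633)
12^256 ≡ 223^2 = 49729 ≡ 739 (mod 1633)
12^512 ≡ 739^2 = 546121 ≡ 699 (mod 1633)
12^1024 ≡ 699^2 = 488601 ≡ 334 (mod 1633)
1632 = 1024 + 512 + 64 + 32 in binary powers of 2.
So 12^1632 ≡ 334 · 699 · 648 · 784 ≡ 841 (mod 1633).
Since 841 ≠ 1, base 12 is a Fermat witness: 1633 is composite.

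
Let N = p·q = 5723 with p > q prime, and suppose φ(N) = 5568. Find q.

φ(n) = (p−1)(q−1) = n − (p+q) + 1, so p + q = 5723 − 5568 + 1 = 156.
p and q are the roots of t² − 156t + 5723 = 0.
Discriminant: 156² − 4·5723 = 24336 − 22892 = 1444; √1444 = 38.
q = (156 − 38)/2 = 59, p = (156 + 38)/2 = 97.
Check: 59 · 97 = 5723.

59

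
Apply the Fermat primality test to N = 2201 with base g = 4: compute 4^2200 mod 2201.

187

4^1 ≡ 4 (mod 2201)
4^2 ≡ 4^2 = 16 ≡ 16 (mod 2201)
4^4 ≡ 16^2 = 256 ≡ 256 (mod 2201)
4^8 ≡ 256^2 = 65536 ≡ 1707 (mod 2201)
4^16 ≡ 1707^2 = 2913849 ≡ 1926 (mod 2201)
4^32 ≡ 1926^2 = 3709476 ≡ 791 (mod 2201)
4^64 ≡ 791^2 = 625681 ≡ 597 (mod 2201)
4^128 ≡ 597^2 = 356409 ≡ 2048 (mod 2201)
4^256 ≡ 2048^2 = 4194304 ≡ 1399 (mod 2201)
4^512 ≡ 1399^2 = 1957201 ≡ 512 (mod 2201)
4^1024 ≡ 512^2 = 262144 ≡ 225 (mod 2201)
4^2048 ≡ 225^2 = 50625 ≡ 2 (mod 2201)
2200 = 2048 + 128 + 16 + 8 in binary powers of 2.
So 4^2200 ≡ 2 · 2048 · 1926 · 1707 ≡ 187 (mod 2201).
Since 187 ≠ 1, base 4 is a Fermat witness: 2201 is composite.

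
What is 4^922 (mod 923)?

555

4^1 ≡ 4 (mod 923)
4^2 ≡ 4^2 = 16 ≡ 16 (mod 923)
4^4 ≡ 16^2 = 256 ≡ 256 (mod 923)
4^8 ≡ 256^2 = 65536 ≡ 3 (mod 923)
4^16 ≡ 3^2 = 9 ≡ 9 (mod 923)
4^32 ≡ 9^2 = 81 ≡ 81 (mod 923)
4^64 ≡ 81^2 = 6561 ≡ 100 (mod 923)
4^128 ≡ 100^2 = 10000 ≡ 770 (mod 923)
4^256 ≡ 770^2 = 592900 ≡ 334 (mod 923)
4^512 ≡ 334^2 = 111556 ≡ 796 (mod 923)
922 = 512 + 256 + 128 + 16 + 8 + 2 in binary powers of 2.
So 4^922 ≡ 796 · 334 · 770 · 9 · 3 · 16 ≡ 555 (mod 923).
Since 555 ≠ 1, base 4 is a Fermat witness: 923 is composite.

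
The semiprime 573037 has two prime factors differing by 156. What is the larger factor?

Since p = q + 156, we have 573037 = q(q + 156), so q² + 156q − 573037 = 0.
Discriminant: 156² + 4·573037 = 24336 + 2292148 = 2316484; √2316484 = 1522.
q = (−156 + 1522)/2 = 683, and p = q + 156 = 839.
Check: 683 · 839 = 573037.

839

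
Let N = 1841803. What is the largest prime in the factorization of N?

59

1841803 = 19 · 96937
96937 = 31 · 3127
3127 = 53 · 59
59 is prime.
So 1841803 = 19 · 31 · 53 · 59; the largest prime factor is 59.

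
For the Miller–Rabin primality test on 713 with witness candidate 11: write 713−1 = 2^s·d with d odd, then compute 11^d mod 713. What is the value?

172

713 − 1 = 712 = 2^3 · 89, so d = 89.
11^1 ≡ 11 (mod 713)
11^2 ≡ 11^2 = 121 ≡ 121 (mod 713)
11^4 ≡ 121^2 = 14641 ≡ 381 (mod 713)
11^8 ≡ 381^2 = 145161 ≡ 422 (mod 713)
11^16 ≡ 422^2 = 178084 ≡ 547 (mod 713)
11^32 ≡ 547^2 = 299209 ≡ 462 (mod 713)
11^64 ≡ 462^2 = 213444 ≡ 257 (mod 713)
89 = 64 + 16 + 8 + 1 in binary powers of 2.
So 11^89 ≡ 257 · 547 · 422 · 11 ≡ 172 (mod 713).
Squaring chain: 172 → 351 → 565; never reaches −1, so base 11 is a Miller–Rabin witness that 713 is composite.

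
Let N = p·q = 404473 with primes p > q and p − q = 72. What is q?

601

Since p = q + 72, we have 404473 = q(q + 72), so q² + 72q − 404473 = 0.
Discriminant: 72² + 4·404473 = 5184 + 1617892 = 1623076; √1623076 = 1274.
q = (−72 + 1274)/2 = 601, and p = q + 72 = 673.
Check: 601 · 673 = 404473.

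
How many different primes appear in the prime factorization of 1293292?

1293292 = 2^2 · 323323
323323 = 7 · 46189
46189 = 11 · 4199
4199 = 13 · 323
323 = 17 · 19
1293292 = 2^2 · 7 · 11 · 13 · 17 · 19, which has 6 distinct prime factors.

6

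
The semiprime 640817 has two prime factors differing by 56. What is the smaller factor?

Since p = q + 56, we have 640817 = q(q + 56), so q² + 56q − 640817 = 0.
Discriminant: 56² + 4·640817 = 3136 + 2563268 = 2566404; √2566404 = 1602.
q = (−56 + 1602)/2 = 773, and p = q + 56 = 829.
Check: 773 · 829 = 640817.

773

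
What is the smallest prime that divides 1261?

1261 is odd.
Digit sum 10, not divisible by 3.
Ends in 1: not divisible by 5.
7: 1261 = 7·180 + 1
11: 1261 = 11·114 + 7
13: 1261 = 13·97

13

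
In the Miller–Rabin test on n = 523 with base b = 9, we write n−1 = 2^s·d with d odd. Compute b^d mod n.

523 − 1 = 522 = 2^1 · 261, so d = 261.
9^1 ≡ 9 (mod 523)
9^2 ≡ 9^2 = 81 ≡ 81 (mod 523)
9^4 ≡ 81^2 = 6561 ≡ 285 (mod 523)
9^8 ≡ 285^2 = 81225 ≡ 160 (mod 523)
9^16 ≡ 160^2 = 25600 ≡ 496 (mod 523)
9^32 ≡ 496^2 = 246016 ≡ 206 (mod 523)
9^64 ≡ 206^2 = 42436 ≡ 73 (mod 523)
9^128 ≡ 73^2 = 5329 ≡ 99 (mod 523)
9^256 ≡ 99^2 = 9801 ≡ 387 (mod 523)
261 = 256 + 4 + 1 in binary powers of 2.
So 9^261 ≡ 387 · 285 · 9 ≡ 1 (mod 523).
Since 9^d ≡ 1 (mod 523), base 9 does not prove 523 composite.

1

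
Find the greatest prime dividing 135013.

89

135013 = 37 · 3649
3649 = 41 · 89
89 is prime.
So 135013 = 37 · 41 · 89; the largest prime factor is 89.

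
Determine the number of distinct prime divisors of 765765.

765765 = 3^2 · 85085
85085 = 5 · 17017
17017 = 7 · 2431
2431 = 11 · 221
221 = 13 · 17
765765 = 3^2 · 5 · 7 · 11 · 13 · 17, which has 6 distinct prime factors.

6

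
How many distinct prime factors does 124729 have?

124729 = 11 · 11339
11339 = 17 · 667
667 = 23 · 29
124729 = 11 · 17 · 23 · 29, which has 4 distinct prime factors.

4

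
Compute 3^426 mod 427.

3^1 ≡ 3 (mod 427)
3^2 ≡ 3^2 = 9 ≡ 9 (mod 427)
3^4 ≡ 9^2 = 81 ≡ 81 (mod 427)
3^8 ≡ 81^2 = 6561 ≡ 156 (mod 427)
3^16 ≡ 156^2 = 24336 ≡ 424 (mod 427)
3^32 ≡ 424^2 = 179776 ≡ 9 (mod 427)
3^64 ≡ 9^2 = 81 ≡ 81 (mod 427)
3^128 ≡ 81^2 = 6561 ≡ 156 (mod 427)
3^256 ≡ 156^2 = 24336 ≡ 424 (mod 427)
426 = 256 + 128 + 32 + 8 + 2 in binary powers of 2.
So 3^426 ≡ 424 · 156 · 9 · 156 · 9 ≡ 302 (mod 427).
Since 302 ≠ 1, base 3 is a Fermat witness: 427 is composite.

302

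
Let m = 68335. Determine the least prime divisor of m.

68335 is odd.
Digit sum 25, not divisible by 3.
Ends in 5: divisible by 5.

5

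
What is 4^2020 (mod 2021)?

4^1 ≡ 4 (mod 2021)
4^2 ≡ 4^2 = 16 ≡ 16 (mod 2021)
4^4 ≡ 16^2 = 256 ≡ 256 (mod 2021)
4^8 ≡ 256^2 = 65536 ≡ 864 (mod 2021)
4^16 ≡ 864^2 = 746496 ≡ 747 (mod 2021)
4^32 ≡ 747^2 = 558009 ≡ 213 (mod 2021)
4^64 ≡ 213^2 = 45369 ≡ 907 (mod 2021)
4^128 ≡ 907^2 = 822649 ≡ 102 (mod 2021)
4^256 ≡ 102^2 = 10404 ≡ 299 (mod 2021)
4^512 ≡ 299^2 = 89401 ≡ 477 (mod 2021)
4^1024 ≡ 477^2 = 227529 ≡ 1177 (mod 2021)
2020 = 1024 + 512 + 256 + 128 + 64 + 32 + 4 in binary powers of 2.
So 4^2020 ≡ 1177 · 477 · 299 · 102 · 907 · 213 · 256 ≡ 385 (mod 2021).
Since 385 ≠ 1, base 4 is a Fermat witness: 2021 is composite.

385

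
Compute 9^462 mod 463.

1

9^1 ≡ 9 (mod 463)
9^2 ≡ 9^2 = 81 ≡ 81 (mod 463)
9^4 ≡ 81^2 = 6561 ≡ 79 (mod 463)
9^8 ≡ 79^2 = 6241 ≡ 222 (mod 463)
9^16 ≡ 222^2 = 49284 ≡ 206 (mod 463)
9^32 ≡ 206^2 = 42436 ≡ 303 (mod 463)
9^64 ≡ 303^2 = 91809 ≡ 135 (mod 463)
9^128 ≡ 135^2 = 18225 ≡ 168 (mod 463)
9^256 ≡ 168^2 = 28224 ≡ 444 (mod 463)
462 = 256 + 128 + 64 + 8 + 4 + 2 in binary powers of 2.
So 9^462 ≡ 444 · 168 · 135 · 222 · 79 · 81 ≡ 1 (mod 463).
Since the result is 1, base 9 gives no evidence that 463 is composite.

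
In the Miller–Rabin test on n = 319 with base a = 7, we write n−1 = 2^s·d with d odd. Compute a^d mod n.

319 − 1 = 318 = 2^1 · 159, so d = 159.
7^1 ≡ 7 (mod 319)
7^2 ≡ 7^2 = 49 ≡ 49 (mod 319)
7^4 ≡ 49^2 = 2401 ≡ 168 (mod 319)
7^8 ≡ 168^2 = 28224 ≡ 152 (mod 319)
7^16 ≡ 152^2 = 23104 ≡ 136 (mod 319)
7^32 ≡ 136^2 = 18496 ≡ 313 (mod 319)
7^64 ≡ 313^2 = 97969 ≡ 36 (mod 319)
7^128 ≡ 36^2 = 1296 ≡ 20 (mod 319)
159 = 128 + 16 + 8 + 4 + 2 + 1 in binary powers of 2.
So 7^159 ≡ 20 · 136 · 152 · 168 · 49 · 7 ≡ 74 (mod 319).
Squaring chain: 74; never reaches −1, so base 7 is a Miller–Rabin witness that 319 is composite.

74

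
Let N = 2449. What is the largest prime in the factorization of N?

79

2449 = 31 · 79
79 is prime.
So 2449 = 31 · 79; the largest prime factor is 79.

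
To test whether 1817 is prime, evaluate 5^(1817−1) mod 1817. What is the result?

1053

5^1 ≡ 5 (mod 1817)
5^2 ≡ 5^2 = 25 ≡ 25 (mod 1817)
5^4 ≡ 25^2 = 625 ≡ 625 (mod 1817)
5^8 ≡ 625^2 = 390625 ≡ 1787 (mod 1817)
5^16 ≡ 1787^2 = 3193369 ≡ 900 (mod 1817)
5^32 ≡ 900^2 = 810000 ≡ 1435 (mod 1817)
5^64 ≡ 1435^2 = 2059225 ≡ 564 (mod 1817)
5^128 ≡ 564^2 = 318096 ≡ 121 (mod 1817)
5^256 ≡ 121^2 = 14641 ≡ 105 (mod 1817)
5^512 ≡ 105^2 = 11025 ≡ 123 (mod 1817)
5^1024 ≡ 123^2 = 15129 ≡ 593 (mod 1817)
1816 = 1024 + 512 + 256 + 16 + 8 in binary powers of 2.
So 5^1816 ≡ 593 · 123 · 105 · 900 · 1787 ≡ 1053 (mod 1817).
Since 1053 ≠ 1, base 5 is a Fermat witness: 1817 is composite.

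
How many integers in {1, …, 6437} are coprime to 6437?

6240

Factor: 6437 = 41 · 157.
φ(6437) = (41−1) · (157−1) = 40 · 156 = 6240.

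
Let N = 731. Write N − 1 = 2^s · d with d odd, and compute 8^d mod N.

94

731 − 1 = 730 = 2^1 · 365, so d = 365.
8^1 ≡ 8 (mod 731)
8^2 ≡ 8^2 = 64 ≡ 64 (mod 731)
8^4 ≡ 64^2 = 4096 ≡ 441 (mod 731)
8^8 ≡ 441^2 = 194481 ≡ 35 (mod 731)
8^16 ≡ 35^2 = 1225 ≡ 494 (mod 731)
8^32 ≡ 494^2 = 244036 ≡ 613 (mod 731)
8^64 ≡ 613^2 = 375769 ≡ 35 (mod 731)
8^128 ≡ 35^2 = 1225 ≡ 494 (mod 731)
8^256 ≡ 494^2 = 244036 ≡ 613 (mod 731)
365 = 256 + 64 + 32 + 8 + 4 + 1 in binary powers of 2.
So 8^365 ≡ 613 · 35 · 613 · 35 · 441 · 8 ≡ 94 (mod 731).
Squaring chain: 94; never reaches −1, so base 8 is a Miller–Rabin witness that 731 is composite.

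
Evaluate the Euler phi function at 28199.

27864

Factor: 28199 = 163 · 173.
φ(28199) = (163−1) · (173−1) = 162 · 172 = 27864.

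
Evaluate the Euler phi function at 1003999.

972000

Factor: 1003999 = 61 · 109 · 151.
φ(1003999) = (61−1) · (109−1) · (151−1) = 60 · 108 · 150 = 972000.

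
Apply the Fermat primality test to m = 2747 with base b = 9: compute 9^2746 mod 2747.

40

9^1 ≡ 9 (mod 2747)
9^2 ≡ 9^2 = 81 ≡ 81 (mod 2747)
9^4 ≡ 81^2 = 6561 ≡ 1067 (mod 2747)
9^8 ≡ 1067^2 = 1138489 ≡ 1231 (mod 2747)
9^16 ≡ 1231^2 = 1515361 ≡ 1764 (mod 2747)
9^32 ≡ 1764^2 = 3111696 ≡ 2092 (mod 2747)
9^64 ≡ 2092^2 = 4376464 ≡ 493 (mod 2747)
9^128 ≡ 493^2 = 243049 ≡ 1313 (mod 2747)
9^256 ≡ 1313^2 = 1723969 ≡ 1600 (mod 2747)
9^512 ≡ 1600^2 = 2560000 ≡ 2543 (mod 2747)
9^1024 ≡ 2543^2 = 6466849 ≡ 411 (mod 2747)
9^2048 ≡ 411^2 = 168921 ≡ 1354 (mod 2747)
2746 = 2048 + 512 + 128 + 32 + 16 + 8 + 2 in binary powers of 2.
So 9^2746 ≡ 1354 · 2543 · 1313 · 2092 · 1764 · 1231 · 81 ≡ 40 (mod 2747).
Since 40 ≠ 1, base 9 is a Fermat witness: 2747 is composite.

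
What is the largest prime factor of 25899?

25899 = 3 · 8633
8633 = 89 · 97
97 is prime.
So 25899 = 3 · 89 · 97; the largest prime factor is 97.

97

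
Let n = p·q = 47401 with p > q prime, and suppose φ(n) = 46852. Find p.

φ(n) = (p−1)(q−1) = n − (p+q) + 1, so p + q = 47401 − 46852 + 1 = 550.
p and q are the roots of t² − 550t + 47401 = 0.
Discriminant: 550² − 4·47401 = 302500 − 189604 = 112896; √112896 = 336.
q = (550 − 336)/2 = 107, p = (550 + 336)/2 = 443.
Check: 107 · 443 = 47401.

443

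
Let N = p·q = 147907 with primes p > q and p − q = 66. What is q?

Since p = q + 66, we have 147907 = q(q + 66), so q² + 66q − 147907 = 0.
Discriminant: 66² + 4·147907 = 4356 + 591628 = 595984; √595984 = 772.
q = (−66 + 772)/2 = 353, and p = q + 66 = 419.
Check: 353 · 419 = 147907.

353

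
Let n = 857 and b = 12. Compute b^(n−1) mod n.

12^1 ≡ 12 (mod 857)
12^2 ≡ 12^2 = 144 ≡ 144 (mod 857)
12^4 ≡ 144^2 = 20736 ≡ 168 (mod 857)
12^8 ≡ 168^2 = 28224 ≡ 800 (mod 857)
12^16 ≡ 800^2 = 640000 ≡ 678 (mod 857)
12^32 ≡ 678^2 = 459684 ≡ 332 (mod 857)
12^64 ≡ 332^2 = 110224 ≡ 528 (mod 857)
12^128 ≡ 528^2 = 278784 ≡ 259 (mod 857)
12^256 ≡ 259^2 = 67081 ≡ 235 (mod 857)
12^512 ≡ 235^2 = 55225 ≡ 377 (mod 857)
856 = 512 + 256 + 64 + 16 + 8 in binary powers of 2.
So 12^856 ≡ 377 · 235 · 528 · 678 · 800 ≡ 1 (mod 857).
Since the result is 1, base 12 gives no evidence that 857 is composite.

1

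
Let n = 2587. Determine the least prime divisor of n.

13

2587 is odd.
Digit sum 22, not divisible by 3.
Ends in 7: not divisible by 5.
7: 2587 = 7·369 + 4
11: 2587 = 11·235 + 2
13: 2587 = 13·199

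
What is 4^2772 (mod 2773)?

2446

4^1 ≡ 4 (mod 2773)
4^2 ≡ 4^2 = 16 ≡ 16 (mod 2773)
4^4 ≡ 16^2 = 256 ≡ 256 (mod 2773)
4^8 ≡ 256^2 = 65536 ≡ 1757 (mod 2773)
4^16 ≡ 1757^2 = 3087049 ≡ 700 (mod 2773)
4^32 ≡ 700^2 = 490000 ≡ 1952 (mod 2773)
4^64 ≡ 1952^2 = 3810304 ≡ 202 (mod 2773)
4^128 ≡ 202^2 = 40804 ≡ 1982 (mod 2773)
4^256 ≡ 1982^2 = 3928324 ≡ 1756 (mod 2773)
4^512 ≡ 1756^2 = 3083536 ≡ 2733 (mod 2773)
4^1024 ≡ 2733^2 = 7469289 ≡ 1600 (mod 2773)
4^2048 ≡ 1600^2 = 2560000 ≡ 521 (mod 2773)
2772 = 2048 + 512 + 128 + 64 + 16 + 4 in binary powers of 2.
So 4^2772 ≡ 521 · 2733 · 1982 · 202 · 700 · 256 ≡ 2446 (mod 2773).
Since 2446 ≠ 1, base 4 is a Fermat witness: 2773 is composite.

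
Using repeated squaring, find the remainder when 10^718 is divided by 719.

1

10^1 ≡ 10 (mod 719)
10^2 ≡ 10^2 = 100 ≡ 100 (mod 719)
10^4 ≡ 100^2 = 10000 ≡ 653 (mod 719)
10^8 ≡ 653^2 = 426409 ≡ 42 (mod 719)
10^16 ≡ 42^2 = 1764 ≡ 326 (mod 719)
10^32 ≡ 326^2 = 106276 ≡ 583 (mod 719)
10^64 ≡ 583^2 = 339889 ≡ 521 (mod 719)
10^128 ≡ 521^2 = 271441 ≡ 378 (mod 719)
10^256 ≡ 378^2 = 142884 ≡ 522 (mod 719)
10^512 ≡ 522^2 = 272484 ≡ 702 (mod 719)
718 = 512 + 128 + 64 + 8 + 4 + 2 in binary powers of 2.
So 10^718 ≡ 702 · 378 · 521 · 42 · 653 · 100 ≡ 1 (mod 719).
Since the result is 1, base 10 gives no evidence that 719 is composite.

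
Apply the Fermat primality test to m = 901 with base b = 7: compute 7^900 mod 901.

293

7^1 ≡ 7 (mod 901)
7^2 ≡ 7^2 = 49 ≡ 49 (mod 901)
7^4 ≡ 49^2 = 2401 ≡ 599 (mod 901)
7^8 ≡ 599^2 = 358801 ≡ 203 (mod 901)
7^16 ≡ 203^2 = 41209 ≡ 664 (mod 901)
7^32 ≡ 664^2 = 440896 ≡ 307 (mod 901)
7^64 ≡ 307^2 = 94249 ≡ 545 (mod 901)
7^128 ≡ 545^2 = 297025 ≡ 596 (mod 901)
7^256 ≡ 596^2 = 355216 ≡ 222 (mod 901)
7^512 ≡ 222^2 = 49284 ≡ 630 (mod 901)
900 = 512 + 256 + 128 + 4 in binary powers of 2.
So 7^900 ≡ 630 · 222 · 596 · 599 ≡ 293 (mod 901).
Since 293 ≠ 1, base 7 is a Fermat witness: 901 is composite.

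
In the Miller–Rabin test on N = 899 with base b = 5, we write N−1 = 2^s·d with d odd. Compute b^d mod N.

899 − 1 = 898 = 2^1 · 449, so d = 449.
5^1 ≡ 5 (mod 899)
5^2 ≡ 5^2 = 25 ≡ 25 (mod 899)
5^4 ≡ 25^2 = 625 ≡ 625 (mod 899)
5^8 ≡ 625^2 = 390625 ≡ 459 (mod 899)
5^16 ≡ 459^2 = 210681 ≡ 315 (mod 899)
5^32 ≡ 315^2 = 99225 ≡ 335 (mod 899)
5^64 ≡ 335^2 = 112225 ≡ 749 (mod 899)
5^128 ≡ 749^2 = 561001 ≡ 25 (mod 899)
5^256 ≡ 25^2 = 625 ≡ 625 (mod 899)
449 = 256 + 128 + 64 + 1 in binary powers of 2.
So 5^449 ≡ 625 · 25 · 749 · 5 ≡ 614 (mod 899).
Squaring chain: 614; never reaches −1, so base 5 is a Miller–Rabin witness that 899 is composite.

614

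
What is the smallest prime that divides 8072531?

41

8072531 is odd.
Digit sum 26, not divisible by 3.
Ends in 1: not divisible by 5.
7: 8072531 = 7·1153218 + 5
11: 8072531 = 11·733866 + 5
13: 8072531 = 13·620963 + 12
17: 8072531 = 17·474854 + 13
19: 8072531 = 19·424870 + 1
23: 8072531 = 23·350979 + 14
29: 8072531 = 29·278363 + 4
31: 8072531 = 31·260404 + 7
37: 8072531 = 37·218176 + 19
41: 8072531 = 41·196891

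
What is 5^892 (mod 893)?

613

5^1 ≡ 5 (mod 893)
5^2 ≡ 5^2 = 25 ≡ 25 (mod 893)
5^4 ≡ 25^2 = 625 ≡ 625 (mod 893)
5^8 ≡ 625^2 = 390625 ≡ 384 (mod 893)
5^16 ≡ 384^2 = 147456 ≡ 111 (mod 893)
5^32 ≡ 111^2 = 12321 ≡ 712 (mod 893)
5^64 ≡ 712^2 = 506944 ≡ 613 (mod 893)
5^128 ≡ 613^2 = 375769 ≡ 709 (mod 893)
5^256 ≡ 709^2 = 502681 ≡ 815 (mod 893)
5^512 ≡ 815^2 = 664225 ≡ 726 (mod 893)
892 = 512 + 256 + 64 + 32 + 16 + 8 + 4 in binary powers of 2.
So 5^892 ≡ 726 · 815 · 613 · 712 · 111 · 384 · 625 ≡ 613 (mod 893).
Since 613 ≠ 1, base 5 is a Fermat witness: 893 is composite.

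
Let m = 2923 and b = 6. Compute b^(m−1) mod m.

1960

6^1 ≡ 6 (mod 2923)
6^2 ≡ 6^2 = 36 ≡ 36 (mod 2923)
6^4 ≡ 36^2 = 1296 ≡ 1296 (mod 2923)
6^8 ≡ 1296^2 = 1679616 ≡ 1814 (mod 2923)
6^16 ≡ 1814^2 = 3290596 ≡ 2221 (mod 2923)
6^32 ≡ 2221^2 = 4932841 ≡ 1740 (mod 2923)
6^64 ≡ 1740^2 = 3027600 ≡ 2295 (mod 2923)
6^128 ≡ 2295^2 = 5267025 ≡ 2702 (mod 2923)
6^256 ≡ 2702^2 = 7300804 ≡ 2073 (mod 2923)
6^512 ≡ 2073^2 = 4297329 ≡ 519 (mod 2923)
6^1024 ≡ 519^2 = 269361 ≡ 445 (mod 2923)
6^2048 ≡ 445^2 = 198025 ≡ 2184 (mod 2923)
2922 = 2048 + 512 + 256 + 64 + 32 + 8 + 2 in binary powers of 2.
So 6^2922 ≡ 2184 · 519 · 2073 · 2295 · 1740 · 1814 · 36 ≡ 1960 (mod 2923).
Since 1960 ≠ 1, base 6 is a Fermat witness: 2923 is composite.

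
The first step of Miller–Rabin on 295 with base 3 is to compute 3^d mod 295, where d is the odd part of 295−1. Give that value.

295 − 1 = 294 = 2^1 · 147, so d = 147.
3^1 ≡ 3 (mod 295)
3^2 ≡ 3^2 = 9 ≡ 9 (mod 295)
3^4 ≡ 9^2 = 81 ≡ 81 (mod 295)
3^8 ≡ 81^2 = 6561 ≡ 71 (mod 295)
3^16 ≡ 71^2 = 5041 ≡ 26 (mod 295)
3^32 ≡ 26^2 = 676 ≡ 86 (mod 295)
3^64 ≡ 86^2 = 7396 ≡ 21 (mod 295)
3^128 ≡ 21^2 = 441 ≡ 146 (mod 295)
147 = 128 + 16 + 2 + 1 in binary powers of 2.
So 3^147 ≡ 146 · 26 · 9 · 3 ≡ 127 (mod 295).
Squaring chain: 127; never reaches −1, so base 3 is a Miller–Rabin witness that 295 is composite.

127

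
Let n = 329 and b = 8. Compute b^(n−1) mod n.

8^1 ≡ 8 (mod 329)
8^2 ≡ 8^2 = 64 ≡ 64 (mod 329)
8^4 ≡ 64^2 = 4096 ≡ 148 (mod 329)
8^8 ≡ 148^2 = 21904 ≡ 190 (mod 329)
8^16 ≡ 190^2 = 36100 ≡ 239 (mod 329)
8^32 ≡ 239^2 = 57121 ≡ 204 (mod 329)
8^64 ≡ 204^2 = 41616 ≡ 162 (mod 329)
8^128 ≡ 162^2 = 26244 ≡ 253 (mod 329)
8^256 ≡ 253^2 = 64009 ≡ 183 (mod 329)
328 = 256 + 64 + 8 in binary powers of 2.
So 8^328 ≡ 183 · 162 · 190 ≡ 260 (mod 329).
Since 260 ≠ 1, base 8 is a Fermat witness: 329 is composite.

260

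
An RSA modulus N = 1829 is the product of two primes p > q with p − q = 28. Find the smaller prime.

Since p = q + 28, we have 1829 = q(q + 28), so q² + 28q − 1829 = 0.
Discriminant: 28² + 4·1829 = 784 + 7316 = 8100; √8100 = 90.
q = (−28 + 90)/2 = 31, and p = q + 28 = 59.
Check: 31 · 59 = 1829.

31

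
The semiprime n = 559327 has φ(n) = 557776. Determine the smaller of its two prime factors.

φ(n) = (p−1)(q−1) = n − (p+q) + 1, so p + q = 559327 − 557776 + 1 = 1552.
p and q are the roots of t² − 1552t + 559327 = 0.
Discriminant: 1552² − 4·559327 = 2408704 − 2237308 = 171396; √171396 = 414.
q = (1552 − 414)/2 = 569, p = (1552 + 414)/2 = 983.
Check: 569 · 983 = 559327.

569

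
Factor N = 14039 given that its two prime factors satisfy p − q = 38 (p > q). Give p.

139

Since p = q + 38, we have 14039 = q(q + 38), so q² + 38q − 14039 = 0.
Discriminant: 38² + 4·14039 = 1444 + 56156 = 57600; √57600 = 240.
q = (−38 + 240)/2 = 101, and p = q + 38 = 139.
Check: 101 · 139 = 14039.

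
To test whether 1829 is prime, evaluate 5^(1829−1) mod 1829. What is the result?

5^1 ≡ 5 (mod 1829)
5^2 ≡ 5^2 = 25 ≡ 25 (mod 1829)
5^4 ≡ 25^2 = 625 ≡ 625 (mod 1829)
5^8 ≡ 625^2 = 390625 ≡ 1048 (mod 1829)
5^16 ≡ 1048^2 = 1098304 ≡ 904 (mod 1829)
5^32 ≡ 904^2 = 817216 ≡ 1482 (mod 1829)
5^64 ≡ 1482^2 = 2196324 ≡ 1524 (mod 1829)
5^128 ≡ 1524^2 = 2322576 ≡ 1575 (mod 1829)
5^256 ≡ 1575^2 = 2480625 ≡ 501 (mod 1829)
5^512 ≡ 501^2 = 251001 ≡ 428 (mod 1829)
5^1024 ≡ 428^2 = 183184 ≡ 284 (mod 1829)
1828 = 1024 + 512 + 256 + 32 + 4 in binary powers of 2.
So 5^1828 ≡ 284 · 428 · 501 · 1482 · 625 ≡ 5 (mod 1829).
Since 5 ≠ 1, base 5 is a Fermat witness: 1829 is composite.

5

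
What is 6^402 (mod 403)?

6^1 ≡ 6 (mod 403)
6^2 ≡ 6^2 = 36 ≡ 36 (mod 403)
6^4 ≡ 36^2 = 1296 ≡ 87 (mod 403)
6^8 ≡ 87^2 = 7569 ≡ 315 (mod 403)
6^16 ≡ 315^2 = 99225 ≡ 87 (mod 403)
6^32 ≡ 87^2 = 7569 ≡ 315 (mod 403)
6^64 ≡ 315^2 = 99225 ≡ 87 (mod 403)
6^128 ≡ 87^2 = 7569 ≡ 315 (mod 403)
6^256 ≡ 315^2 = 99225 ≡ 87 (mod 403)
402 = 256 + 128 + 16 + 2 in binary powers of 2.
So 6^402 ≡ 87 · 315 · 87 · 36 ≡ 311 (mod 403).
Since 311 ≠ 1, base 6 is a Fermat witness: 403 is composite.

311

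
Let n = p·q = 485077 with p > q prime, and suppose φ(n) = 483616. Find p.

φ(n) = (p−1)(q−1) = n − (p+q) + 1, so p + q = 485077 − 483616 + 1 = 1462.
p and q are the roots of t² − 1462t + 485077 = 0.
Discriminant: 1462² − 4·485077 = 2137444 − 1940308 = 197136; √197136 = 444.
q = (1462 − 444)/2 = 509, p = (1462 + 444)/2 = 953.
Check: 509 · 953 = 485077.

953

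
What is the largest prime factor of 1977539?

1977539 = 19 · 104081
104081 = 29 · 3589
3589 = 37 · 97
97 is prime.
So 1977539 = 19 · 29 · 37 · 97; the largest prime factor is 97.

97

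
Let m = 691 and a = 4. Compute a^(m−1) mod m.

1

4^1 ≡ 4 (mod 691)
4^2 ≡ 4^2 = 16 ≡ 16 (mod 691)
4^4 ≡ 16^2 = 256 ≡ 256 (mod 691)
4^8 ≡ 256^2 = 65536 ≡ 582 (mod 691)
4^16 ≡ 582^2 = 338724 ≡ 134 (mod 691)
4^32 ≡ 134^2 = 17956 ≡ 681 (mod 691)
4^64 ≡ 681^2 = 463761 ≡ 100 (mod 691)
4^128 ≡ 100^2 = 10000 ≡ 326 (mod 691)
4^256 ≡ 326^2 = 106276 ≡ 553 (mod 691)
4^512 ≡ 553^2 = 305809 ≡ 387 (mod 691)
690 = 512 + 128 + 32 + 16 + 2 in binary powers of 2.
So 4^690 ≡ 387 · 326 · 681 · 134 · 16 ≡ 1 (mod 691).
Since the result is 1, base 4 gives no evidence that 691 is composite.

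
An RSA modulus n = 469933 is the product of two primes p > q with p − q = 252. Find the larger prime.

823

Since p = q + 252, we have 469933 = q(q + 252), so q² + 252q − 469933 = 0.
Discriminant: 252² + 4·469933 = 63504 + 1879732 = 1943236; √1943236 = 1394.
q = (−252 + 1394)/2 = 571, and p = q + 252 = 823.
Check: 571 · 823 = 469933.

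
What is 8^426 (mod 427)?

8^1 ≡ 8 (mod 427)
8^2 ≡ 8^2 = 64 ≡ 64 (mod 427)
8^4 ≡ 64^2 = 4096 ≡ 253 (mod 427)
8^8 ≡ 253^2 = 64009 ≡ 386 (mod 427)
8^16 ≡ 386^2 = 148996 ≡ 400 (mod 427)
8^32 ≡ 400^2 = 160000 ≡ 302 (mod 427)
8^64 ≡ 302^2 = 91204 ≡ 253 (mod 427)
8^128 ≡ 253^2 = 64009 ≡ 386 (mod 427)
8^256 ≡ 386^2 = 148996 ≡ 400 (mod 427)
426 = 256 + 128 + 32 + 8 + 2 in binary powers of 2.
So 8^426 ≡ 400 · 386 · 302 · 386 · 64 ≡ 393 (mod 427).
Since 393 ≠ 1, base 8 is a Fermat witness: 427 is composite.

393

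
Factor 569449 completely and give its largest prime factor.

43

569449 = 17 · 33497
33497 = 19 · 1763
1763 = 41 · 43
43 is prime.
So 569449 = 17 · 19 · 41 · 43; the largest prime factor is 43.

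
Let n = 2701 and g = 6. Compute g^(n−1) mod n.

6^1 ≡ 6 (mod 2701)
6^2 ≡ 6^2 = 36 ≡ 36 (mod 2701)
6^4 ≡ 36^2 = 1296 ≡ 1296 (mod 2701)
6^8 ≡ 1296^2 = 1679616 ≡ 2295 (mod 2701)
6^16 ≡ 2295^2 = 5267025 ≡ 75 (mod 2701)
6^32 ≡ 75^2 = 5625 ≡ 223 (mod 2701)
6^64 ≡ 223^2 = 49729 ≡ 1111 (mod 2701)
6^128 ≡ 1111^2 = 1234321 ≡ 2665 (mod 2701)
6^256 ≡ 2665^2 = 7102225 ≡ 1296 (mod 2701)
6^512 ≡ 1296^2 = 1679616 ≡ 2295 (mod 2701)
6^1024 ≡ 2295^2 = 5267025 ≡ 75 (mod 2701)
6^2048 ≡ 75^2 = 5625 ≡ 223 (mod 2701)
2700 = 2048 + 512 + 128 + 8 + 4 in binary powers of 2.
So 6^2700 ≡ 223 · 2295 · 2665 · 2295 · 1296 ≡ 1 (mod 2701).
Since the result is 1, base 6 gives no evidence that 2701 is composite.

1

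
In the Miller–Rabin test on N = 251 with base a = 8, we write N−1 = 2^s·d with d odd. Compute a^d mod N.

250

251 − 1 = 250 = 2^1 · 125, so d = 125.
8^1 ≡ 8 (mod 251)
8^2 ≡ 8^2 = 64 ≡ 64 (mod 251)
8^4 ≡ 64^2 = 4096 ≡ 80 (mod 251)
8^8 ≡ 80^2 = 6400 ≡ 125 (mod 251)
8^16 ≡ 125^2 = 15625 ≡ 63 (mod 251)
8^32 ≡ 63^2 = 3969 ≡ 204 (mod 251)
8^64 ≡ 204^2 = 41616 ≡ 201 (mod 251)
125 = 64 + 32 + 16 + 8 + 4 + 1 in binary powers of 2.
So 8^125 ≡ 201 · 204 · 63 · 125 · 80 · 8 ≡ 250 (mod 251).
Since 8^d ≡ 250 (mod 251), base 8 does not prove 251 composite.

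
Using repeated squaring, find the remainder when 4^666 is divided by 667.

25

4^1 ≡ 4 (mod 667)
4^2 ≡ 4^2 = 16 ≡ 16 (mod 667)
4^4 ≡ 16^2 = 256 ≡ 256 (mod 667)
4^8 ≡ 256^2 = 65536 ≡ 170 (mod 667)
4^16 ≡ 170^2 = 28900 ≡ 219 (mod 667)
4^32 ≡ 219^2 = 47961 ≡ 604 (mod 667)
4^64 ≡ 604^2 = 364816 ≡ 634 (mod 667)
4^128 ≡ 634^2 = 401956 ≡ 422 (mod 667)
4^256 ≡ 422^2 = 178084 ≡ 662 (mod 667)
4^512 ≡ 662^2 = 438244 ≡ 25 (mod 667)
666 = 512 + 128 + 16 + 8 + 2 in binary powers of 2.
So 4^666 ≡ 25 · 422 · 219 · 170 · 16 ≡ 25 (mod 667).
Since 25 ≠ 1, base 4 is a Fermat witness: 667 is composite.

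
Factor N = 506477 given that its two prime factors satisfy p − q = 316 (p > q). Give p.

887

Since p = q + 316, we have 506477 = q(q + 316), so q² + 316q − 506477 = 0.
Discriminant: 316² + 4·506477 = 99856 + 2025908 = 2125764; √2125764 = 1458.
q = (−316 + 1458)/2 = 571, and p = q + 316 = 887.
Check: 571 · 887 = 506477.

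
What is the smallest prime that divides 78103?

83

78103 is odd.
Digit sum 19, not divisible by 3.
Ends in 3: not divisible by 5.
7: 78103 = 7·11157 + 4
11: 78103 = 11·7100 + 3
13: 78103 = 13·6007 + 12
17: 78103 = 17·4594 + 5
19: 78103 = 19·4110 + 13
23: 78103 = 23·3395 + 18
29: 78103 = 29·2693 + 6
31: 78103 = 31·2519 + 14
37: 78103 = 37·2110 + 33
41: 78103 = 41·1904 + 39
43: 78103 = 43·1816 + 15
47: 78103 = 47·1661 + 36
53: 78103 = 53·1473 + 34
59: 78103 = 59·1323 + 46
61: 78103 = 61·1280 + 23
67: 78103 = 67·1165 + 48
71: 78103 = 71·1100 + 3
73: 78103 = 73·1069 + 66
79: 78103 = 79·988 + 51
83: 78103 = 83·941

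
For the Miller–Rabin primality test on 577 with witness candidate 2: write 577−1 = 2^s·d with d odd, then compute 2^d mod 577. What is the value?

512

577 − 1 = 576 = 2^6 · 9, so d = 9.
2^1 ≡ 2 (mod 577)
2^2 ≡ 2^2 = 4 ≡ 4 (mod 577)
2^4 ≡ 4^2 = 16 ≡ 16 (mod 577)
2^8 ≡ 16^2 = 256 ≡ 256 (mod 577)
9 = 8 + 1 in binary powers of 2.
So 2^9 ≡ 256 · 2 ≡ 512 (mod 577).
Squaring chain: 512 → 186 → 553 → 576 → 1 → 1; reaches −1, so base 2 does not prove 577 composite.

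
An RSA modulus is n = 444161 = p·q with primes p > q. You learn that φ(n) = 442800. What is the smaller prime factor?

φ(n) = (p−1)(q−1) = n − (p+q) + 1, so p + q = 444161 − 442800 + 1 = 1362.
p and q are the roots of t² − 1362t + 444161 = 0.
Discriminant: 1362² − 4·444161 = 1855044 − 1776644 = 78400; √78400 = 280.
q = (1362 − 280)/2 = 541, p = (1362 + 280)/2 = 821.
Check: 541 · 821 = 444161.

541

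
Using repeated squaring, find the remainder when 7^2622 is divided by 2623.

1979

7^1 ≡ 7 (mod 2623)
7^2 ≡ 7^2 = 49 ≡ 49 (mod 2623)
7^4 ≡ 49^2 = 2401 ≡ 2401 (mod 2623)
7^8 ≡ 2401^2 = 5764801 ≡ 2070 (mod 2623)
7^16 ≡ 2070^2 = 4284900 ≡ 1541 (mod 2623)
7^32 ≡ 1541^2 = 2374681 ≡ 866 (mod 2623)
7^64 ≡ 866^2 = 749956 ≡ 2401 (mod 2623)
7^128 ≡ 2401^2 = 5764801 ≡ 2070 (mod 2623)
7^256 ≡ 2070^2 = 4284900 ≡ 1541 (mod 2623)
7^512 ≡ 1541^2 = 2374681 ≡ 866 (mod 2623)
7^1024 ≡ 866^2 = 749956 ≡ 2401 (mod 2623)
7^2048 ≡ 2401^2 = 5764801 ≡ 2070 (mod 2623)
2622 = 2048 + 512 + 32 + 16 + 8 + 4 + 2 in binary powers of 2.
So 7^2622 ≡ 2070 · 866 · 866 · 1541 · 2070 · 2401 · 49 ≡ 1979 (mod 2623).
Since 1979 ≠ 1, base 7 is a Fermat witness: 2623 is composite.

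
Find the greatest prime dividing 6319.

89

6319 = 71 · 89
89 is prime.
So 6319 = 71 · 89; the largest prime factor is 89.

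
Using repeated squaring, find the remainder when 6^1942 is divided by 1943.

1089

6^1 ≡ 6 (mod 1943)
6^2 ≡ 6^2 = 36 ≡ 36 (mod 1943)
6^4 ≡ 36^2 = 1296 ≡ 1296 (mod 1943)
6^8 ≡ 1296^2 = 1679616 ≡ 864 (mod 1943)
6^16 ≡ 864^2 = 746496 ≡ 384 (mod 1943)
6^32 ≡ 384^2 = 147456 ≡ 1731 (mod 1943)
6^64 ≡ 1731^2 = 2996361 ≡ 255 (mod 1943)
6^128 ≡ 255^2 = 65025 ≡ 906 (mod 1943)
6^256 ≡ 906^2 = 820836 ≡ 890 (mod 1943)
6^512 ≡ 890^2 = 792100 ≡ 1299 (mod 1943)
6^1024 ≡ 1299^2 = 1687401 ≡ 877 (mod 1943)
1942 = 1024 + 512 + 256 + 128 + 16 + 4 + 2 in binary powers of 2.
So 6^1942 ≡ 877 · 1299 · 890 · 906 · 384 · 1296 · 36 ≡ 1089 (mod 1943).
Since 1089 ≠ 1, base 6 is a Fermat witness: 1943 is composite.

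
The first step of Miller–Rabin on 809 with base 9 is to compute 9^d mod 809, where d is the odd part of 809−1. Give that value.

491

809 − 1 = 808 = 2^3 · 101, so d = 101.
9^1 ≡ 9 (mod 809)
9^2 ≡ 9^2 = 81 ≡ 81 (mod 809)
9^4 ≡ 81^2 = 6561 ≡ 89 (mod 809)
9^8 ≡ 89^2 = 7921 ≡ 640 (mod 809)
9^16 ≡ 640^2 = 409600 ≡ 246 (mod 809)
9^32 ≡ 246^2 = 60516 ≡ 650 (mod 809)
9^64 ≡ 650^2 = 422500 ≡ 202 (mod 809)
101 = 64 + 32 + 4 + 1 in binary powers of 2.
So 9^101 ≡ 202 · 650 · 89 · 9 ≡ 491 (mod 809).
Squaring chain: 491 → 808 → 1; reaches −1, so base 9 does not prove 809 composite.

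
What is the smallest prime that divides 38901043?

73

38901043 is odd.
Digit sum 28, not divisible by 3.
Ends in 3: not divisible by 5.
7: 38901043 = 7·5557291 + 6
11: 38901043 = 11·3536458 + 5
13: 38901043 = 13·2992387 + 12
17: 38901043 = 17·2288296 + 11
19: 38901043 = 19·2047423 + 6
23: 38901043 = 23·1691349 + 16
29: 38901043 = 29·1341415 + 8
31: 38901043 = 31·1254872 + 11
37: 38901043 = 37·1051379 + 20
41: 38901043 = 41·948805 + 38
43: 38901043 = 43·904675 + 18
47: 38901043 = 47·827681 + 36
53: 38901043 = 53·733981 + 50
59: 38901043 = 59·659339 + 42
61: 38901043 = 61·637722 + 1
67: 38901043 = 67·580612 + 39
71: 38901043 = 71·547902 + 1
73: 38901043 = 73·532891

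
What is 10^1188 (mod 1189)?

10^1 ≡ 10 (mod 1189)
10^2 ≡ 10^2 = 100 ≡ 100 (mod 1189)
10^4 ≡ 100^2 = 10000 ≡ 488 (mod 1189)
10^8 ≡ 488^2 = 238144 ≡ 344 (mod 1189)
10^16 ≡ 344^2 = 118336 ≡ 625 (mod 1189)
10^32 ≡ 625^2 = 390625 ≡ 633 (mod 1189)
10^64 ≡ 633^2 = 400689 ≡ 1185 (mod 1189)
10^128 ≡ 1185^2 = 1404225 ≡ 16 (mod 1189)
10^256 ≡ 16^2 = 256 ≡ 256 (mod 1189)
10^512 ≡ 256^2 = 65536 ≡ 141 (mod 1189)
10^1024 ≡ 141^2 = 19881 ≡ 857 (mod 1189)
1188 = 1024 + 128 + 32 + 4 in binary powers of 2.
So 10^1188 ≡ 857 · 16 · 633 · 488 ≡ 426 (mod 1189).
Since 426 ≠ 1, base 10 is a Fermat witness: 1189 is composite.

426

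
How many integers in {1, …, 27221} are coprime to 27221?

Factor: 27221 = 163 · 167.
φ(27221) = (163−1) · (167−1) = 162 · 166 = 26892.

26892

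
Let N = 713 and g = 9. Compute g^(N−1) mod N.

289

9^1 ≡ 9 (mod 713)
9^2 ≡ 9^2 = 81 ≡ 81 (mod 713)
9^4 ≡ 81^2 = 6561 ≡ 144 (mod 713)
9^8 ≡ 144^2 = 20736 ≡ 59 (mod 713)
9^16 ≡ 59^2 = 3481 ≡ 629 (mod 713)
9^32 ≡ 629^2 = 395641 ≡ 639 (mod 713)
9^64 ≡ 639^2 = 408321 ≡ 485 (mod 713)
9^128 ≡ 485^2 = 235225 ≡ 648 (mod 713)
9^256 ≡ 648^2 = 419904 ≡ 660 (mod 713)
9^512 ≡ 660^2 = 435600 ≡ 670 (mod 713)
712 = 512 + 128 + 64 + 8 in binary powers of 2.
So 9^712 ≡ 670 · 648 · 485 · 59 ≡ 289 (mod 713).
Since 289 ≠ 1, base 9 is a Fermat witness: 713 is composite.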